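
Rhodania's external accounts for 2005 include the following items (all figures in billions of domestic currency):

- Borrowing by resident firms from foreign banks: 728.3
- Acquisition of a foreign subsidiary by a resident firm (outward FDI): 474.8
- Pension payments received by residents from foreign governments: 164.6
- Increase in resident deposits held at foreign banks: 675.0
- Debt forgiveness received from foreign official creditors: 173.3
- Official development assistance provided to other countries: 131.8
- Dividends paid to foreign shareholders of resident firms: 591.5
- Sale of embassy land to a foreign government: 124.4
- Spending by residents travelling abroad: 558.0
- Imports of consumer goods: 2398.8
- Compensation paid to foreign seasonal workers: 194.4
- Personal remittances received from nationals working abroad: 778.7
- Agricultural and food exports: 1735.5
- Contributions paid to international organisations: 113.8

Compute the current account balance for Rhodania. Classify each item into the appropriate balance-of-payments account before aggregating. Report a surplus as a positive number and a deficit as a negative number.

-1309.5

Goods: -2398.8 + 1735.5 = -663.3
Services: -558.0
Primary income: -194.4 - 591.5 = -785.9
Secondary income: -131.8 - 113.8 + 778.7 + 164.6 = 697.7
Current account = (-663.3) + (-558.0) + (-785.9) + 697.7 = -1309.5
(Excluded from the current account — financial account: borrowing by resident firms from foreign banks 728.3, acquisition of a foreign subsidiary by a resident firm (outward FDI) 474.8, increase in resident deposits held at foreign banks 675.0; capital account: debt forgiveness received from foreign official creditors 173.3, sale of embassy land to a foreign government 124.4.)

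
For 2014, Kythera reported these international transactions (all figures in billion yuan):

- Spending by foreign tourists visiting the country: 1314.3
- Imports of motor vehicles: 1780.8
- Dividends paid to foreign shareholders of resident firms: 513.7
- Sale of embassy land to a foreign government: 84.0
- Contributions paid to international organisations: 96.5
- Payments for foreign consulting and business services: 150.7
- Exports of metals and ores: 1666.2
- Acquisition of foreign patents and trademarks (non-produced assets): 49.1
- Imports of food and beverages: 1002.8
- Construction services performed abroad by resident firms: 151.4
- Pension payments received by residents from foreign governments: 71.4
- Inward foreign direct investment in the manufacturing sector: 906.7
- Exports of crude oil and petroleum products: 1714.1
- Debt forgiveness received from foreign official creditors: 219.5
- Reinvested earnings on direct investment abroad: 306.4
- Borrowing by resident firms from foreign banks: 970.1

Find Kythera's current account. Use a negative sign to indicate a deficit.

Goods: 1714.1 - 1002.8 - 1780.8 + 1666.2 = 596.7
Services: 151.4 - 150.7 + 1314.3 = 1315.0
Primary income: 306.4 - 513.7 = -207.3
Secondary income: -96.5 + 71.4 = -25.1
Current account = 596.7 + 1315.0 + (-207.3) + (-25.1) = 1679.3
(Excluded from the current account — capital account: sale of embassy land to a foreign government 84.0, acquisition of foreign patents and trademarks (non-produced assets) 49.1, debt forgiveness received from foreign official creditors 219.5; financial account: inward foreign direct investment in the manufacturing sector 906.7, borrowing by resident firms from foreign banks 970.1.)

1679.3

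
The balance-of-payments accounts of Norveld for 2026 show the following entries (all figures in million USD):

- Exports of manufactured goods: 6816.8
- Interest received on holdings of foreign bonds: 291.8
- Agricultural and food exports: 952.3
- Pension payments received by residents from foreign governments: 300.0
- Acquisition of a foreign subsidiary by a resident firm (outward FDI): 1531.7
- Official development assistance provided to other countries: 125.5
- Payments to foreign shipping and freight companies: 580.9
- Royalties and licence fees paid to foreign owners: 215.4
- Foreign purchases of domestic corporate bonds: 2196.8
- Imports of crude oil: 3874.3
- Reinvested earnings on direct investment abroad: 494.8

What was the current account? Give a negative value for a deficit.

4059.6

Goods: -3874.3 + 952.3 + 6816.8 = 3894.8
Services: -215.4 - 580.9 = -796.3
Primary income: 291.8 + 494.8 = 786.6
Secondary income: 300.0 - 125.5 = 174.5
Current account = 3894.8 + (-796.3) + 786.6 + 174.5 = 4059.6
(Excluded from the current account — financial account: acquisition of a foreign subsidiary by a resident firm (outward FDI) 1531.7, foreign purchases of domestic corporate bonds 2196.8.)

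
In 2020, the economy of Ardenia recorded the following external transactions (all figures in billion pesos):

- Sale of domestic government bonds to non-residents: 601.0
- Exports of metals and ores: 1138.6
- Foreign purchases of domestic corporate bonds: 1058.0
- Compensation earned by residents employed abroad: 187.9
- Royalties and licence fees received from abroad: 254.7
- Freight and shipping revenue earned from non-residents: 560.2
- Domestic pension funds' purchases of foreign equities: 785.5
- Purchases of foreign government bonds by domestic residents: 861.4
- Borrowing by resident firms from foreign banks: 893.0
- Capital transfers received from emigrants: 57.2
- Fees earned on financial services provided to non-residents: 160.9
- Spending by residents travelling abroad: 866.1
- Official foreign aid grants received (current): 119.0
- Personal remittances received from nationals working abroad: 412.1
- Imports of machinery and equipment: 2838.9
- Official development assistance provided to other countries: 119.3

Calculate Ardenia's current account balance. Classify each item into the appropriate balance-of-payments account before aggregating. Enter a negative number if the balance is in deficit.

Goods: -2838.9 + 1138.6 = -1700.3
Services: 254.7 + 560.2 - 866.1 + 160.9 = 109.7
Primary income: 187.9
Secondary income: 412.1 - 119.3 + 119.0 = 411.8
Current account = (-1700.3) + 109.7 + 187.9 + 411.8 = -990.9
(Excluded from the current account — financial account: sale of domestic government bonds to non-residents 601.0, foreign purchases of domestic corporate bonds 1058.0, domestic pension funds' purchases of foreign equities 785.5, purchases of foreign government bonds by domestic residents 861.4, borrowing by resident firms from foreign banks 893.0; capital account: capital transfers received from emigrants 57.2.)

-990.9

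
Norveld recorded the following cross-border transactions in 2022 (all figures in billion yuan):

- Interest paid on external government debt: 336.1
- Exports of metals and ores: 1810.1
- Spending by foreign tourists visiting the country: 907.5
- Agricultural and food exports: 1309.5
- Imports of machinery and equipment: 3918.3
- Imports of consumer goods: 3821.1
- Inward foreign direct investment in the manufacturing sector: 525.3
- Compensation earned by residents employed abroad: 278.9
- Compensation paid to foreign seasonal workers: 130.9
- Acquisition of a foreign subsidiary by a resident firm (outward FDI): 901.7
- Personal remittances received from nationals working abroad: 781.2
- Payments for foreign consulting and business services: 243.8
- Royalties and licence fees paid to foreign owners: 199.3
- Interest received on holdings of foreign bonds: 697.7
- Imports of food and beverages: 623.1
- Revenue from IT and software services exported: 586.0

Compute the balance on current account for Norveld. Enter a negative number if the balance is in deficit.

-2901.7

Goods: 1309.5 - 3918.3 + 1810.1 - 3821.1 - 623.1 = -5242.9
Services: 907.5 - 243.8 - 199.3 + 586.0 = 1050.4
Primary income: 697.7 - 130.9 + 278.9 - 336.1 = 509.6
Secondary income: 781.2
Current account = (-5242.9) + 1050.4 + 509.6 + 781.2 = -2901.7
(Excluded from the current account — financial account: inward foreign direct investment in the manufacturing sector 525.3, acquisition of a foreign subsidiary by a resident firm (outward FDI) 901.7.)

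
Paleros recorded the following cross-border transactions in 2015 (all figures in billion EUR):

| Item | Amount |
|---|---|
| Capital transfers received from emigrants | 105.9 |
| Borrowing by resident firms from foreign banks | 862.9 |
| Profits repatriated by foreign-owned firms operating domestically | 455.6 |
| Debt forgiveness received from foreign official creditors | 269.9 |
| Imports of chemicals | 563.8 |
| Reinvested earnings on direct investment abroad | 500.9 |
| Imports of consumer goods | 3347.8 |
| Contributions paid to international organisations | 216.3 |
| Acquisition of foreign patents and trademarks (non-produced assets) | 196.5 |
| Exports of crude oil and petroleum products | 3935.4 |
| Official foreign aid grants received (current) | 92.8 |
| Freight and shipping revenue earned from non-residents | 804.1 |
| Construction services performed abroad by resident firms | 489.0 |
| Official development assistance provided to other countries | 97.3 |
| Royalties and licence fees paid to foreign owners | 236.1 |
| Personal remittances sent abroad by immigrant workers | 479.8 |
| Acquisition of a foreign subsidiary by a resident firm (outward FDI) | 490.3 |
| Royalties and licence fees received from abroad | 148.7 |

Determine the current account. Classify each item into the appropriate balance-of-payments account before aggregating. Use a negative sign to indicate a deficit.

Goods: -563.8 + 3935.4 - 3347.8 = 23.8
Services: 148.7 + 804.1 - 236.1 + 489.0 = 1205.7
Primary income: 500.9 - 455.6 = 45.3
Secondary income: -479.8 - 216.3 + 92.8 - 97.3 = -700.6
Current account = 23.8 + 1205.7 + 45.3 + (-700.6) = 574.2
(Excluded from the current account — capital account: capital transfers received from emigrants 105.9, debt forgiveness received from foreign official creditors 269.9, acquisition of foreign patents and trademarks (non-produced assets) 196.5; financial account: borrowing by resident firms from foreign banks 862.9, acquisition of a foreign subsidiary by a resident firm (outward FDI) 490.3.)

574.2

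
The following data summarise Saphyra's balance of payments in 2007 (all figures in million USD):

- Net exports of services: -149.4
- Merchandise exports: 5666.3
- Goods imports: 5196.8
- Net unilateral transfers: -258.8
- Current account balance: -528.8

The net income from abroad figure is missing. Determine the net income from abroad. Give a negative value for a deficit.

-590.1

Current account = goods balance + services balance + net primary income + net secondary income
Sum of the known components = 61.3
Net income from abroad = CA - (known components) = -528.8 - 61.3 = -590.1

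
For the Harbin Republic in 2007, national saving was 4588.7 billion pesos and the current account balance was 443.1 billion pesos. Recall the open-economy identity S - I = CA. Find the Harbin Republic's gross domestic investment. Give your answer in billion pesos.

4145.6

I = S - CA = 4588.7 - 443.1 = 4145.6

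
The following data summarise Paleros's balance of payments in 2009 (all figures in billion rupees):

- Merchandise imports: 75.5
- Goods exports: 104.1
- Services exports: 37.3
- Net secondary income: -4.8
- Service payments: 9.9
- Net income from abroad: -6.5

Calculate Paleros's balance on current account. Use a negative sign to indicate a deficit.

Goods balance = 104.1 - 75.5 = 28.6
Services balance = 37.3 - 9.9 = 27.4
Trade balance (goods + services) = 28.6 + 27.4 = 56.0
Net primary income = -6.5
Net secondary income = -4.8
Current account = 56.0 + (-6.5) + (-4.8) = 44.7

44.7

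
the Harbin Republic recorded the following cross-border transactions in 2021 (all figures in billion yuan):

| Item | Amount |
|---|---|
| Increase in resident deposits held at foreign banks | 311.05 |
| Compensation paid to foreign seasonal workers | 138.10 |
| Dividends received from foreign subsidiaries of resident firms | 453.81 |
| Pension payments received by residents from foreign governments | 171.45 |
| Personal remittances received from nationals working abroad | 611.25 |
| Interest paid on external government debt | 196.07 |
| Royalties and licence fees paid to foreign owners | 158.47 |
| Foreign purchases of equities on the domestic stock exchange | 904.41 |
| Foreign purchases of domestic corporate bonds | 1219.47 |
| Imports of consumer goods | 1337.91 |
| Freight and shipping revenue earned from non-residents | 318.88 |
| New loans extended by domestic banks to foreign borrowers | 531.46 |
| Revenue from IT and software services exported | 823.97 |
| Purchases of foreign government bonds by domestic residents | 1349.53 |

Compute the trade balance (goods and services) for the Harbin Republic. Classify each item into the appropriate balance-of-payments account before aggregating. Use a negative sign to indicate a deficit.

-353.53

Goods: -1337.91
Services: 823.97 - 158.47 + 318.88 = 984.38
Trade balance = -1337.91 + 984.38 = -353.53
(Excluded from the trade balance — financial account: increase in resident deposits held at foreign banks 311.05, foreign purchases of equities on the domestic stock exchange 904.41, foreign purchases of domestic corporate bonds 1219.47, new loans extended by domestic banks to foreign borrowers 531.46, purchases of foreign government bonds by domestic residents 1349.53; primary income: compensation paid to foreign seasonal workers 138.10, dividends received from foreign subsidiaries of resident firms 453.81, interest paid on external government debt 196.07; secondary income: pension payments received by residents from foreign governments 171.45, personal remittances received from nationals working abroad 611.25.)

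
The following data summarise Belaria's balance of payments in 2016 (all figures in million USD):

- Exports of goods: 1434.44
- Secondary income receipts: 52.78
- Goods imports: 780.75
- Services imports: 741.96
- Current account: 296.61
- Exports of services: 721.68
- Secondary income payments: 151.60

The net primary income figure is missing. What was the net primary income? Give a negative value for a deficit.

Current account = goods balance + services balance + net primary income + net secondary income
Sum of the known components = 534.59
Net primary income = CA - (known components) = 296.61 - 534.59 = -237.98

-237.98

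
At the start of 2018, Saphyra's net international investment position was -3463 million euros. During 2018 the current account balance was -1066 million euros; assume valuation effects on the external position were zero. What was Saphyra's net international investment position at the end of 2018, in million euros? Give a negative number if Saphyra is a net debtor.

With no valuation effects, change in NIIP = current account = -1066
End-of-year NIIP = -3463 + (-1066) = -4529

-4529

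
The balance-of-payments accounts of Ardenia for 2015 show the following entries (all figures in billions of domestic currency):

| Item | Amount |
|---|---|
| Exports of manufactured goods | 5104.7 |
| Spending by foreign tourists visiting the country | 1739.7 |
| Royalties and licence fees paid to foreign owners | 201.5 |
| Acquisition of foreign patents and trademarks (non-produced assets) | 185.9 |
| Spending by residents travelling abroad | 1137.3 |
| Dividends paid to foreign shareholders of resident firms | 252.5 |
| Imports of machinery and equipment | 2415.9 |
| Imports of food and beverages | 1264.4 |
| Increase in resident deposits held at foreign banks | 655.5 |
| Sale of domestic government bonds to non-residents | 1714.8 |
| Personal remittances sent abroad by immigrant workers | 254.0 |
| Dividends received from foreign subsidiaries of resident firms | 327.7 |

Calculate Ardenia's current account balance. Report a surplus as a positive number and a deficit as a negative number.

Goods: -2415.9 - 1264.4 + 5104.7 = 1424.4
Services: -1137.3 + 1739.7 - 201.5 = 400.9
Primary income: -252.5 + 327.7 = 75.2
Secondary income: -254.0
Current account = 1424.4 + 400.9 + 75.2 + (-254.0) = 1646.5
(Excluded from the current account — capital account: acquisition of foreign patents and trademarks (non-produced assets) 185.9; financial account: increase in resident deposits held at foreign banks 655.5, sale of domestic government bonds to non-residents 1714.8.)

1646.5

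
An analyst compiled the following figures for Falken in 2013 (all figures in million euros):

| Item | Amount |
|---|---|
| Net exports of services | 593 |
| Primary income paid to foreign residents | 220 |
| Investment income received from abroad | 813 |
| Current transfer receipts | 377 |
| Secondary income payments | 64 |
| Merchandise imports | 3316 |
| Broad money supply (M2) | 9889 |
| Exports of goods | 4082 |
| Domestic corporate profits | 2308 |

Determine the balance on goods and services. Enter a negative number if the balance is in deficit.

Goods balance = 4082 - 3316 = 766
Services balance = 593
Trade balance (goods + services) = 766 + 593 = 1359

1359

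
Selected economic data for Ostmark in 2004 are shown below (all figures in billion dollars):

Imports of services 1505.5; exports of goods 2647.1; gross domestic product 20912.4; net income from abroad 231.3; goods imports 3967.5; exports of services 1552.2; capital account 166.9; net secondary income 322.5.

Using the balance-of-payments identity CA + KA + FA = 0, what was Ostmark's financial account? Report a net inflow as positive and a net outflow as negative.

Goods balance = 2647.1 - 3967.5 = -1320.4
Services balance = 1552.2 - 1505.5 = 46.7
Trade balance (goods + services) = -1320.4 + 46.7 = -1273.7
Net primary income = 231.3
Net secondary income = 322.5
Current account = -1273.7 + 231.3 + 322.5 = -719.9
Financial account = -(-719.9 + 166.9) = 553.0

553.0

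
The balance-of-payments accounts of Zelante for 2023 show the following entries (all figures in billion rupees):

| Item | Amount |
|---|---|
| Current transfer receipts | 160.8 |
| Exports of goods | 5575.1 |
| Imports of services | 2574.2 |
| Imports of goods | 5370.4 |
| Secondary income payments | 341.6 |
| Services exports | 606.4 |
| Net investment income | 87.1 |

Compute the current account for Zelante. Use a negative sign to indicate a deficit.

Goods balance = 5575.1 - 5370.4 = 204.7
Services balance = 606.4 - 2574.2 = -1967.8
Trade balance (goods + services) = 204.7 + (-1967.8) = -1763.1
Net primary income = 87.1
Net secondary income = 160.8 - 341.6 = -180.8
Current account = -1763.1 + 87.1 + (-180.8) = -1856.8

-1856.8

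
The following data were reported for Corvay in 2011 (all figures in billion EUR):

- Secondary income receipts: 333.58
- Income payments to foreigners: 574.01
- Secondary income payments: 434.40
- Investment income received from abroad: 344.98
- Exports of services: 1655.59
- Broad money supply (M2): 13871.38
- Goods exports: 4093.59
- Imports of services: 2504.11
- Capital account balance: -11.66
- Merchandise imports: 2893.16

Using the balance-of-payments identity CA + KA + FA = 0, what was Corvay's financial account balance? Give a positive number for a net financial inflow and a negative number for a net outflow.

-10.40

Goods balance = 4093.59 - 2893.16 = 1200.43
Services balance = 1655.59 - 2504.11 = -848.52
Trade balance (goods + services) = 1200.43 + (-848.52) = 351.91
Net primary income = 344.98 - 574.01 = -229.03
Net secondary income = 333.58 - 434.40 = -100.82
Current account = 351.91 + (-229.03) + (-100.82) = 22.06
Financial account = -(22.06 + (-11.66)) = -10.40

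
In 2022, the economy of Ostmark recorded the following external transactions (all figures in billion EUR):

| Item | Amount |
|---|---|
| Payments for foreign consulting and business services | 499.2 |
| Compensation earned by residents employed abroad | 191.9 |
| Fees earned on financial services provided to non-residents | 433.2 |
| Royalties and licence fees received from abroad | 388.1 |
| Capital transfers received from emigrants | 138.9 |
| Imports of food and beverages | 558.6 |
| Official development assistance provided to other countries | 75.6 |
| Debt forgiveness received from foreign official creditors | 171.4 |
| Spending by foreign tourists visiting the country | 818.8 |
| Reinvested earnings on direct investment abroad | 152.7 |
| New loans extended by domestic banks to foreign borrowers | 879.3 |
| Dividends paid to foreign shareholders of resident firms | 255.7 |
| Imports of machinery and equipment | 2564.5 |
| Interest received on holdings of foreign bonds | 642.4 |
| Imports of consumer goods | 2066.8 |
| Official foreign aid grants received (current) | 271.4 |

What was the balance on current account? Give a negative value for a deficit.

-3121.9

Goods: -558.6 - 2564.5 - 2066.8 = -5189.9
Services: 433.2 + 388.1 - 499.2 + 818.8 = 1140.9
Primary income: -255.7 + 191.9 + 642.4 + 152.7 = 731.3
Secondary income: 271.4 - 75.6 = 195.8
Current account = (-5189.9) + 1140.9 + 731.3 + 195.8 = -3121.9
(Excluded from the current account — capital account: capital transfers received from emigrants 138.9, debt forgiveness received from foreign official creditors 171.4; financial account: new loans extended by domestic banks to foreign borrowers 879.3.)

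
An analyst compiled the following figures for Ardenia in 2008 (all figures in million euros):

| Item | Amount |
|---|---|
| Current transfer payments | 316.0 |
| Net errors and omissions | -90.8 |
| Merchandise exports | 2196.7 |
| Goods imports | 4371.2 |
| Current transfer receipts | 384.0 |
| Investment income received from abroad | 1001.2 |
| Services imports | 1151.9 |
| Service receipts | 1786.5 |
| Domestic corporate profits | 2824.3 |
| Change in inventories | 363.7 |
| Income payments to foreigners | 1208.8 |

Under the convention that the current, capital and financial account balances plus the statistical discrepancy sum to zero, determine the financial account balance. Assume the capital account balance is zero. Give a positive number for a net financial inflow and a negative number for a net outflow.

1770.3

Goods balance = 2196.7 - 4371.2 = -2174.5
Services balance = 1786.5 - 1151.9 = 634.6
Trade balance (goods + services) = -2174.5 + 634.6 = -1539.9
Net primary income = 1001.2 - 1208.8 = -207.6
Net secondary income = 384.0 - 316.0 = 68.0
Current account = -1539.9 + (-207.6) + 68.0 = -1679.5
Financial account = -(-1679.5 + (-90.8)) = 1770.3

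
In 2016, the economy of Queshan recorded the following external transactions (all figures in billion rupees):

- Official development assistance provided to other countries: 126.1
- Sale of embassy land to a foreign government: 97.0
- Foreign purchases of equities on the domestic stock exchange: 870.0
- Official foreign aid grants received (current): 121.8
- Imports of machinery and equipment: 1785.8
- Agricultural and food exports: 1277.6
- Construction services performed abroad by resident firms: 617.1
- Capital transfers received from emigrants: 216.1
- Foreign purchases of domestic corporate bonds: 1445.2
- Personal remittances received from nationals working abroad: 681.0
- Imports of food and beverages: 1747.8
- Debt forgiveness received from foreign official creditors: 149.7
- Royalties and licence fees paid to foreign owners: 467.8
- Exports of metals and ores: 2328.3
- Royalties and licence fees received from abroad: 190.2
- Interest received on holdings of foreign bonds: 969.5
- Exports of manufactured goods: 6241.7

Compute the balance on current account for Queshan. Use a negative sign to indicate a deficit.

8299.7

Goods: 2328.3 + 6241.7 - 1785.8 - 1747.8 + 1277.6 = 6314.0
Services: -467.8 + 617.1 + 190.2 = 339.5
Primary income: 969.5
Secondary income: -126.1 + 121.8 + 681.0 = 676.7
Current account = 6314.0 + 339.5 + 969.5 + 676.7 = 8299.7
(Excluded from the current account — capital account: sale of embassy land to a foreign government 97.0, capital transfers received from emigrants 216.1, debt forgiveness received from foreign official creditors 149.7; financial account: foreign purchases of equities on the domestic stock exchange 870.0, foreign purchases of domestic corporate bonds 1445.2.)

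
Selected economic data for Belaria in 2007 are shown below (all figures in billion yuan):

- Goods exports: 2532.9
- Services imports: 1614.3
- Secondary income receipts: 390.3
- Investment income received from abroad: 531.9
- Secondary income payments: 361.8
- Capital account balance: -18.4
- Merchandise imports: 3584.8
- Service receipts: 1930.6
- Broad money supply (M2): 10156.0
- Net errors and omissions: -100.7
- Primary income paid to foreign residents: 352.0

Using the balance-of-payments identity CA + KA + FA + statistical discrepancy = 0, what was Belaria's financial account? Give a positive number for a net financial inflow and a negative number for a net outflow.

Goods balance = 2532.9 - 3584.8 = -1051.9
Services balance = 1930.6 - 1614.3 = 316.3
Trade balance (goods + services) = -1051.9 + 316.3 = -735.6
Net primary income = 531.9 - 352.0 = 179.9
Net secondary income = 390.3 - 361.8 = 28.5
Current account = -735.6 + 179.9 + 28.5 = -527.2
Financial account = -(-527.2 + (-18.4) + (-100.7)) = 646.3

646.3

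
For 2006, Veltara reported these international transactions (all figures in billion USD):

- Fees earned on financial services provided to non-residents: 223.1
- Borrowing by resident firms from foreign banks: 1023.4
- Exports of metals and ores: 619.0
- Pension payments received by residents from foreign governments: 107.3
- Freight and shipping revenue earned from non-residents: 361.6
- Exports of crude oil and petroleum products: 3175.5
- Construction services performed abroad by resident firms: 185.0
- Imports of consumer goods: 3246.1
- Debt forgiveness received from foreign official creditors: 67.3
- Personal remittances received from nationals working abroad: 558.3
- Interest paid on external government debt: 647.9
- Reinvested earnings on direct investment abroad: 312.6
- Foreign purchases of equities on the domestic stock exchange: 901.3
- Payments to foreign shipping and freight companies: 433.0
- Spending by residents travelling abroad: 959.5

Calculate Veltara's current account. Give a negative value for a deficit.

Goods: -3246.1 + 3175.5 + 619.0 = 548.4
Services: -433.0 + 361.6 + 223.1 + 185.0 - 959.5 = -622.8
Primary income: -647.9 + 312.6 = -335.3
Secondary income: 558.3 + 107.3 = 665.6
Current account = 548.4 + (-622.8) + (-335.3) + 665.6 = 255.9
(Excluded from the current account — financial account: borrowing by resident firms from foreign banks 1023.4, foreign purchases of equities on the domestic stock exchange 901.3; capital account: debt forgiveness received from foreign official creditors 67.3.)

255.9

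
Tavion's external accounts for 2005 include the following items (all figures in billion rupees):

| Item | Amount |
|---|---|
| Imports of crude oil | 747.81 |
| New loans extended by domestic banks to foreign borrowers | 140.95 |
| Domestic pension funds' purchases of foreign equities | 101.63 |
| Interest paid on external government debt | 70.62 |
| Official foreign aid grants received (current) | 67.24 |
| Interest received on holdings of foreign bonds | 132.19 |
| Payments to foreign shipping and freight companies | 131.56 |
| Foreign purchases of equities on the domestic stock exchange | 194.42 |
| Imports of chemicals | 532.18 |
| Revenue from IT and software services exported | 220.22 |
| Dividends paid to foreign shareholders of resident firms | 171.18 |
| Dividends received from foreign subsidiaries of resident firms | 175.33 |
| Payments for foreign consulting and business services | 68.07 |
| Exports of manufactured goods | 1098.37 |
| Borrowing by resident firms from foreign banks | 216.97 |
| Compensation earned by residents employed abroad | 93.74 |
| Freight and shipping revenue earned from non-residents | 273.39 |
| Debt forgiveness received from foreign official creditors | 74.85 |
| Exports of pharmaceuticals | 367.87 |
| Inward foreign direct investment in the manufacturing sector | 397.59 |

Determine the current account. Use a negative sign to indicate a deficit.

706.93

Goods: -532.18 + 1098.37 + 367.87 - 747.81 = 186.25
Services: 220.22 - 131.56 - 68.07 + 273.39 = 293.98
Primary income: 132.19 - 171.18 + 175.33 + 93.74 - 70.62 = 159.46
Secondary income: 67.24
Current account = 186.25 + 293.98 + 159.46 + 67.24 = 706.93
(Excluded from the current account — financial account: new loans extended by domestic banks to foreign borrowers 140.95, domestic pension funds' purchases of foreign equities 101.63, foreign purchases of equities on the domestic stock exchange 194.42, borrowing by resident firms from foreign banks 216.97, inward foreign direct investment in the manufacturing sector 397.59; capital account: debt forgiveness received from foreign official creditors 74.85.)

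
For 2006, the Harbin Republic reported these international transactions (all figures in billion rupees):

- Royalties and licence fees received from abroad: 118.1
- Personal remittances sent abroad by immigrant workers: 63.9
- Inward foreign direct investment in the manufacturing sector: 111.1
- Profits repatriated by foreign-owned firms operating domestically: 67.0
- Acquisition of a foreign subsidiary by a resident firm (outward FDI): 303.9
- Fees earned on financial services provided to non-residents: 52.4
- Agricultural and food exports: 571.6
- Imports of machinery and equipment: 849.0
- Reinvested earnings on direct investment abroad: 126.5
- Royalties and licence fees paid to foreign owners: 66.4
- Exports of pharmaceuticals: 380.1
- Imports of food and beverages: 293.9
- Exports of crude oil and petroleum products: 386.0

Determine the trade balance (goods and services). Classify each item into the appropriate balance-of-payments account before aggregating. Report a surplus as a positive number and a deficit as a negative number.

Goods: 571.6 - 849.0 - 293.9 + 380.1 + 386.0 = 194.8
Services: 118.1 - 66.4 + 52.4 = 104.1
Trade balance = 194.8 + 104.1 = 298.9
(Excluded from the trade balance — secondary income: personal remittances sent abroad by immigrant workers 63.9; financial account: inward foreign direct investment in the manufacturing sector 111.1, acquisition of a foreign subsidiary by a resident firm (outward FDI) 303.9; primary income: profits repatriated by foreign-owned firms operating domestically 67.0, reinvested earnings on direct investment abroad 126.5.)

298.9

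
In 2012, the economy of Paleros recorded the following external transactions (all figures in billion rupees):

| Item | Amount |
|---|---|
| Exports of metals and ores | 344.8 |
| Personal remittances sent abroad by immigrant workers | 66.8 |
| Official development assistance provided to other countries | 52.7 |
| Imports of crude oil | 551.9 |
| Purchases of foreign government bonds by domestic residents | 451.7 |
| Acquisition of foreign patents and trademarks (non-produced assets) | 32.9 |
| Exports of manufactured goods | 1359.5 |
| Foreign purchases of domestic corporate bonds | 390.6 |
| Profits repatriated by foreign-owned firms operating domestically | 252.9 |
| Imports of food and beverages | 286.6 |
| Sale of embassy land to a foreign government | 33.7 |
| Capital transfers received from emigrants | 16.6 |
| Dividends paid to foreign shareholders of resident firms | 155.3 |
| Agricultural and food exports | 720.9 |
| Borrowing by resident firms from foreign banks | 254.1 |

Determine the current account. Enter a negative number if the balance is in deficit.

Goods: 720.9 + 1359.5 - 286.6 - 551.9 + 344.8 = 1586.7
Primary income: -155.3 - 252.9 = -408.2
Secondary income: -52.7 - 66.8 = -119.5
Current account = 1586.7 + (-408.2) + (-119.5) = 1059.0
(Excluded from the current account — financial account: purchases of foreign government bonds by domestic residents 451.7, foreign purchases of domestic corporate bonds 390.6, borrowing by resident firms from foreign banks 254.1; capital account: acquisition of foreign patents and trademarks (non-produced assets) 32.9, sale of embassy land to a foreign government 33.7, capital transfers received from emigrants 16.6.)

1059.0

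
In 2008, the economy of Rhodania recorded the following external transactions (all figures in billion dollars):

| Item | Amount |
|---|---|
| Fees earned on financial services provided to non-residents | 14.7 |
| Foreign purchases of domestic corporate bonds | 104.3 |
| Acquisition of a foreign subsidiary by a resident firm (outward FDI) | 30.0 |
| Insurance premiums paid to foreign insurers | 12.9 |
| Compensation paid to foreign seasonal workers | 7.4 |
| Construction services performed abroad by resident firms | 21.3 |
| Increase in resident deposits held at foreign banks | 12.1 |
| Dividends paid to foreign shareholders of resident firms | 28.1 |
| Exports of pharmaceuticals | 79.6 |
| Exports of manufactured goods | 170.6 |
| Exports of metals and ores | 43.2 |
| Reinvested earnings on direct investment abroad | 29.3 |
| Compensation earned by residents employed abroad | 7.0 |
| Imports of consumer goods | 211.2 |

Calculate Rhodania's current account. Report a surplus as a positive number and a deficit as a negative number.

Goods: 170.6 + 43.2 + 79.6 - 211.2 = 82.2
Services: 14.7 + 21.3 - 12.9 = 23.1
Primary income: -28.1 - 7.4 + 29.3 + 7.0 = 0.8
Current account = 82.2 + 23.1 + 0.8 = 106.1
(Excluded from the current account — financial account: foreign purchases of domestic corporate bonds 104.3, acquisition of a foreign subsidiary by a resident firm (outward FDI) 30.0, increase in resident deposits held at foreign banks 12.1.)

106.1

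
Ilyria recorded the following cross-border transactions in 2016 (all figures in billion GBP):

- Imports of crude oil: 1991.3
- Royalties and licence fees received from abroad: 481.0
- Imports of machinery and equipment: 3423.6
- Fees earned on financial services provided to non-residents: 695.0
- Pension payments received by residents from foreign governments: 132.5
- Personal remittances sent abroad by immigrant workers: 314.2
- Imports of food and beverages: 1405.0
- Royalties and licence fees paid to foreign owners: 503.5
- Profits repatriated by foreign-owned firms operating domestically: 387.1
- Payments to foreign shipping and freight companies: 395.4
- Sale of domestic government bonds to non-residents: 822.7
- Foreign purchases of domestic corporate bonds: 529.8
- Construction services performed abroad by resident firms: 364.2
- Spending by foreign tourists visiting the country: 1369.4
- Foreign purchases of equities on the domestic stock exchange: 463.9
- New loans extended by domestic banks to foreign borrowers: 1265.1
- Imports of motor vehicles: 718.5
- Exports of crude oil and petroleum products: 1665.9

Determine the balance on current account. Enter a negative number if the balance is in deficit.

-4430.6

Goods: -1405.0 - 718.5 + 1665.9 - 1991.3 - 3423.6 = -5872.5
Services: 481.0 - 503.5 - 395.4 + 1369.4 + 364.2 + 695.0 = 2010.7
Primary income: -387.1
Secondary income: 132.5 - 314.2 = -181.7
Current account = (-5872.5) + 2010.7 + (-387.1) + (-181.7) = -4430.6
(Excluded from the current account — financial account: sale of domestic government bonds to non-residents 822.7, foreign purchases of domestic corporate bonds 529.8, foreign purchases of equities on the domestic stock exchange 463.9, new loans extended by domestic banks to foreign borrowers 1265.1.)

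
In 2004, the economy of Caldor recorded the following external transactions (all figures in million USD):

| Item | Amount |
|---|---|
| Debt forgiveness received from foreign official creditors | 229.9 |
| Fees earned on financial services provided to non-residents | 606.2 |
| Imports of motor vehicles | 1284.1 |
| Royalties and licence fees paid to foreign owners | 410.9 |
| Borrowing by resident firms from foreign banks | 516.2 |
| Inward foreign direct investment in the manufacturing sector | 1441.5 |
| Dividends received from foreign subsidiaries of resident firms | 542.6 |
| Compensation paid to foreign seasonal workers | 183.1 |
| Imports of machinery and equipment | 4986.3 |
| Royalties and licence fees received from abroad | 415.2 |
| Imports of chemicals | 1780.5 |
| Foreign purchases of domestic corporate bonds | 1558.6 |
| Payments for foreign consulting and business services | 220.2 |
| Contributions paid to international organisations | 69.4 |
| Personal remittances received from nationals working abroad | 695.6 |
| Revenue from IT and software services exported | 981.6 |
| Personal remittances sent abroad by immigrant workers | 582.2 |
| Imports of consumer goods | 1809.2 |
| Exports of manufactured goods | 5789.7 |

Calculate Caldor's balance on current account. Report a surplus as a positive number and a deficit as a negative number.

Goods: 5789.7 - 1780.5 - 1284.1 - 1809.2 - 4986.3 = -4070.4
Services: -410.9 + 415.2 + 981.6 - 220.2 + 606.2 = 1371.9
Primary income: -183.1 + 542.6 = 359.5
Secondary income: 695.6 - 582.2 - 69.4 = 44.0
Current account = (-4070.4) + 1371.9 + 359.5 + 44.0 = -2295.0
(Excluded from the current account — capital account: debt forgiveness received from foreign official creditors 229.9; financial account: borrowing by resident firms from foreign banks 516.2, inward foreign direct investment in the manufacturing sector 1441.5, foreign purchases of domestic corporate bonds 1558.6.)

-2295.0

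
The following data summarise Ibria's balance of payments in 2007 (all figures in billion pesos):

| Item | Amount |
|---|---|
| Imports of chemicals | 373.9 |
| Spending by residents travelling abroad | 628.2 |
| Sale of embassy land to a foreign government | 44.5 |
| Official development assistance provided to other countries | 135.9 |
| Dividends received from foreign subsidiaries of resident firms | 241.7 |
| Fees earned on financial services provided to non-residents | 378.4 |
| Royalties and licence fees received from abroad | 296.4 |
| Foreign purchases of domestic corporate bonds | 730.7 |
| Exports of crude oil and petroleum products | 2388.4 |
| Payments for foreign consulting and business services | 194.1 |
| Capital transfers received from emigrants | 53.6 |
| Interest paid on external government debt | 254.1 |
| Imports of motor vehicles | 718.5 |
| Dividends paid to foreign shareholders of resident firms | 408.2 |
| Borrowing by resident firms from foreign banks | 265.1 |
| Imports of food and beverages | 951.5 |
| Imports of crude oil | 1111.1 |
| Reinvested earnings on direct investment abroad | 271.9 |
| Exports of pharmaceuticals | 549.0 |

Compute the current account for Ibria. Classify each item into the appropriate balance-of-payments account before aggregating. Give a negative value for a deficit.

-649.7

Goods: 2388.4 - 373.9 - 1111.1 - 718.5 - 951.5 + 549.0 = -217.6
Services: -628.2 - 194.1 + 378.4 + 296.4 = -147.5
Primary income: 271.9 + 241.7 - 408.2 - 254.1 = -148.7
Secondary income: -135.9
Current account = (-217.6) + (-147.5) + (-148.7) + (-135.9) = -649.7
(Excluded from the current account — capital account: sale of embassy land to a foreign government 44.5, capital transfers received from emigrants 53.6; financial account: foreign purchases of domestic corporate bonds 730.7, borrowing by resident firms from foreign banks 265.1.)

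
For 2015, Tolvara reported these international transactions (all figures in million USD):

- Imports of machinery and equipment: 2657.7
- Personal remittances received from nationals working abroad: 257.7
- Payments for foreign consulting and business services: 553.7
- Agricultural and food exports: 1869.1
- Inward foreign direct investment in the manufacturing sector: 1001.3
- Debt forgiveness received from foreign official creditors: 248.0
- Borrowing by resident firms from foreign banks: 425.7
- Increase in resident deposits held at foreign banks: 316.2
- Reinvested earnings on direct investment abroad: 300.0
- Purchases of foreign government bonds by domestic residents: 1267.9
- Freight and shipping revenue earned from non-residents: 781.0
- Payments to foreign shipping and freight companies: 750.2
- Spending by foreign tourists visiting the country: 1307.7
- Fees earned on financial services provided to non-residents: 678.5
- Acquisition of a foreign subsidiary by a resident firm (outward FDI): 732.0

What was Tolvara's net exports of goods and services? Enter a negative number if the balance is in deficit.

674.7

Goods: -2657.7 + 1869.1 = -788.6
Services: -553.7 + 678.5 - 750.2 + 1307.7 + 781.0 = 1463.3
Trade balance = -788.6 + 1463.3 = 674.7
(Excluded from the trade balance — secondary income: personal remittances received from nationals working abroad 257.7; financial account: inward foreign direct investment in the manufacturing sector 1001.3, borrowing by resident firms from foreign banks 425.7, increase in resident deposits held at foreign banks 316.2, purchases of foreign government bonds by domestic residents 1267.9, acquisition of a foreign subsidiary by a resident firm (outward FDI) 732.0; capital account: debt forgiveness received from foreign official creditors 248.0; primary income: reinvested earnings on direct investment abroad 300.0.)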